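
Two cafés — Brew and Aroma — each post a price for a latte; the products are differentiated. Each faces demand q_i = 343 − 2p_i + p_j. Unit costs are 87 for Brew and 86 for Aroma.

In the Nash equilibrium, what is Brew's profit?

Brew's profit: π = (p_{Brew} − 87)(343 − 2p_{Brew} + p_{Aroma}).
∂π/∂p_{Brew} = 517 − 4p_{Brew} + p_{Aroma} = 0 ⇒ p_{Brew} = 129.25 + 0.25p_{Aroma}.
Similarly p_{Aroma} = 128.75 + 0.25p_{Brew}.
Solving the two reaction functions simultaneously: (1 − (0.25)(0.25))p_{Brew} = 129.25 + 0.25·128.75, so 0.9375p_{Brew} = 161.4375 and p_{Brew} = 172.2.
Then p_{Aroma} = 128.75 + 0.25·172.2 = 171.8.
q_{Brew} = 343 − 2·172.2 + 171.8 = 170.4.
Profit = (172.2 − 87)·170.4 = 14518.08.

14518.08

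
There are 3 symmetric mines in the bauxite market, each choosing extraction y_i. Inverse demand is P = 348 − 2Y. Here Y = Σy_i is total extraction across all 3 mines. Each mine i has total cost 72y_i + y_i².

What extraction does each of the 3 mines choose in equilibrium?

27.6

A representative mine's profit is π_i = y_i(348 − 2Y) − 72y_i − y_i², with Y = y_i + Σ_{j≠i} y_j.
First-order condition: 276 − 6y_i − 2Σ_{j≠i} y_j = 0.
With identical mines, set every y_j = y: then 276 − 6y − 4y = 0, i.e. y = 276/10 = 27.6.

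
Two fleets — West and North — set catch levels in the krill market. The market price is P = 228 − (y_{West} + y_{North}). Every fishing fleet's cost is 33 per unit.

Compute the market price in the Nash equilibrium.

98

Fishing fleet West's profit: π = y_{West}(228 − (y_{West} + y_{North})) − 33y_{West}.
∂π/∂y_{West} = 195 − 2y_{West} − y_{North} = 0, so y_{West} = 97.5 − 0.5y_{North}.
The game is symmetric, so in equilibrium y_{North} = y_{West}: the reaction function gives 1.5y_{West} = 97.5, hence y_{West} = 65.
Equilibrium price: P = 228 − 130 = 98.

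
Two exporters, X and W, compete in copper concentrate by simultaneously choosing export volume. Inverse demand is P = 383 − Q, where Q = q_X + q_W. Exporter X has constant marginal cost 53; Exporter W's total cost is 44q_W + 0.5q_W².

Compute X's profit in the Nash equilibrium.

Exporter X's profit: π = q_X(383 − (q_X + q_W)) − 53q_X.
∂π/∂q_X = 330 − 2q_X − q_W = 0, so q_X = 165 − 0.5q_W.
For W: ∂π/∂q_W = 339 − 3q_W − q_X = 0 ⇒ q_W = 113 − (1/3)q_X.
Plugging q_W into X's best response: q_X = 165 − 0.5(113 − (1/3)q_X) ⇒ (5/6)q_X = 108.5, so q_X = 130.2.
Then q_W = 113 − (1/3)·130.2 = 69.6.
Price P = 383 − 199.8 = 183.2.
X's profit: (183.2 − 53)·130.2 = 16952.04.

16952.04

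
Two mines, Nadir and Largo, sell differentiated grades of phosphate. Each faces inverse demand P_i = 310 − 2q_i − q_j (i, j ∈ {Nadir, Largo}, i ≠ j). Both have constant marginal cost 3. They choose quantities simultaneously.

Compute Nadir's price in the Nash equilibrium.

Mine Nadir's profit: π = q_{Nadir}(310 − 2q_{Nadir} − q_{Largo}) − 3q_{Nadir}.
∂π/∂q_{Nadir} = 307 − 4q_{Nadir} − q_{Largo} = 0 ⇒ q_{Nadir} = 76.75 − 0.25q_{Largo}.
The game is symmetric, so in equilibrium q_{Largo} = q_{Nadir}: the reaction function gives 1.25q_{Nadir} = 76.75, hence q_{Nadir} = 61.4.
P_{Nadir} = 310 − 2·61.4 − 61.4 = 125.8.

125.8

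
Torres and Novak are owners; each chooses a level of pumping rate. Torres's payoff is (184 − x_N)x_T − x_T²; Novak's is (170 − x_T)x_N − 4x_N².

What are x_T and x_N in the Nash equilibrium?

86.8, 10.4

Expanding Torres's payoff: 184x_T − x_Nx_T − x_T².
∂π/∂x_T = 184 − x_N − 2x_T = 0, so x_T = 92 − 0.5x_N.
Likewise for Novak: x_N = 21.25 − 0.125x_T.
Solving the two reaction functions simultaneously: (1 − (−0.5)(−0.125))x_T = 92 − 0.5·21.25, so 0.9375x_T = 81.375 and x_T = 86.8.
Then x_N = 21.25 − 0.125·86.8 = 10.4.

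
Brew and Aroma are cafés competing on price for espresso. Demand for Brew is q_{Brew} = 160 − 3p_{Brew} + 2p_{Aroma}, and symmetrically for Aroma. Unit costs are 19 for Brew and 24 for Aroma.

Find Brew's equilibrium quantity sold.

108.5625

Brew's profit: π = (p_{Brew} − 19)(160 − 3p_{Brew} + 2p_{Aroma}).
∂π/∂p_{Brew} = 217 − 6p_{Brew} + 2p_{Aroma} = 0 ⇒ p_{Brew} = 217/6 + (1/3)p_{Aroma}.
Similarly p_{Aroma} = 116/3 + (1/3)p_{Brew}.
Substituting the second reaction function into the first: p_{Brew} = 217/6 + (1/3)(116/3 + (1/3)p_{Brew}), which gives (8/9)p_{Brew} = 883/18 ⇒ p_{Brew} = 55.1875.
Then p_{Aroma} = 116/3 + (1/3)·55.1875 = 57.0625.
q_{Brew} = 160 − 3·55.1875 + 2·57.0625 = 108.5625.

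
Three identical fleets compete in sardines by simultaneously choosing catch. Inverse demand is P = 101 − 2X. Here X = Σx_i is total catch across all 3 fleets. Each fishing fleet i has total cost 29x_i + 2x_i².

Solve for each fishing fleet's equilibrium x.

A representative fishing fleet's profit is π_i = x_i(101 − 2X) − 29x_i − 2x_i², with X = x_i + Σ_{j≠i} x_j.
First-order condition: 72 − 8x_i − 2Σ_{j≠i} x_j = 0.
Imposing symmetry (x_j = x for all j) turns Σ_{j≠i} x_j into 2x, so 72 = 12x and x = 6.

6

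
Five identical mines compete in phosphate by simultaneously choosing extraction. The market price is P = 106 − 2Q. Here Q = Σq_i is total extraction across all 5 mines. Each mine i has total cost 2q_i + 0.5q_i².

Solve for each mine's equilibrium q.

A representative mine's profit is π_i = q_i(106 − 2Q) − 2q_i − 0.5q_i², with Q = q_i + Σ_{j≠i} q_j.
First-order condition: 104 − 5q_i − 2Σ_{j≠i} q_j = 0.
With identical mines, set every q_j = q: then 104 − 5q − 8q = 0, i.e. q = 104/13 = 8.

8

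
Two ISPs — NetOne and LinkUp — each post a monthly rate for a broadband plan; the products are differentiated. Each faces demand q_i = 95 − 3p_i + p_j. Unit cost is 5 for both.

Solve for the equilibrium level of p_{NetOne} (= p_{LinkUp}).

NetOne's profit: π = (p_{NetOne} − 5)(95 − 3p_{NetOne} + p_{LinkUp}).
∂π/∂p_{NetOne} = 110 − 6p_{NetOne} + p_{LinkUp} = 0 ⇒ p_{NetOne} = 55/3 + (1/6)p_{LinkUp}.
Setting p_{NetOne} = p_{LinkUp} in the reaction function: p_{NetOne} = 55/3 + (1/6)p_{NetOne}, so p_{NetOne} = (55/3) / (5/6) = 22.

22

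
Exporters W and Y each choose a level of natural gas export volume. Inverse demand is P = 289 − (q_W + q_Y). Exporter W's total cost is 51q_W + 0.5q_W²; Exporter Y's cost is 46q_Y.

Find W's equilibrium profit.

3257.34

Exporter W's profit: π = q_W(289 − (q_W + q_Y)) − 51q_W − 0.5q_W².
∂π/∂q_W = 238 − 3q_W − q_Y = 0, so q_W = 238/3 − (1/3)q_Y.
For Y: ∂π/∂q_Y = 243 − 2q_Y − q_W = 0 ⇒ q_Y = 121.5 − 0.5q_W.
Substituting the second reaction function into the first: q_W = 238/3 − (1/3)(121.5 − 0.5q_W), which gives (5/6)q_W = 233/6 ⇒ q_W = 46.6.
Then q_Y = 121.5 − 0.5·46.6 = 98.2.
Price P = 289 − 144.8 = 144.2.
W's profit: (144.2 − 51)·46.6 − 0.5(46.6)² = 3257.34.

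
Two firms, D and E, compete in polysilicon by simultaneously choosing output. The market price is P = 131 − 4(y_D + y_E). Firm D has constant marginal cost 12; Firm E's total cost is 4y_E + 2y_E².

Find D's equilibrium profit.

Firm D's profit: π = y_D(131 − 4(y_D + y_E)) − 12y_D.
∂π/∂y_D = 119 − 8y_D − 4y_E = 0, so y_D = 14.875 − 0.5y_E.
For E: ∂π/∂y_E = 127 − 12y_E − 4y_D = 0 ⇒ y_E = 127/12 − (1/3)y_D.
Substituting the second reaction function into the first: y_D = 14.875 − 0.5(127/12 − (1/3)y_D), which gives (5/6)y_D = 115/12 ⇒ y_D = 11.5.
Then y_E = 127/12 − (1/3)·11.5 = 6.75.
Price P = 131 − 4·18.25 = 58.
D's profit: (58 − 12)·11.5 = 529.

529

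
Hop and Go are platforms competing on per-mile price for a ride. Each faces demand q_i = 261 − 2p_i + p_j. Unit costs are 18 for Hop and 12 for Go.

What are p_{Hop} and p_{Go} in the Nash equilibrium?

Hop's profit: π = (p_{Hop} − 18)(261 − 2p_{Hop} + p_{Go}).
∂π/∂p_{Hop} = 297 − 4p_{Hop} + p_{Go} = 0 ⇒ p_{Hop} = 74.25 + 0.25p_{Go}.
Similarly p_{Go} = 71.25 + 0.25p_{Hop}.
Substituting the second reaction function into the first: p_{Hop} = 74.25 + 0.25(71.25 + 0.25p_{Hop}), which gives 0.9375p_{Hop} = 92.0625 ⇒ p_{Hop} = 98.2.
Then p_{Go} = 71.25 + 0.25·98.2 = 95.8.

98.2, 95.8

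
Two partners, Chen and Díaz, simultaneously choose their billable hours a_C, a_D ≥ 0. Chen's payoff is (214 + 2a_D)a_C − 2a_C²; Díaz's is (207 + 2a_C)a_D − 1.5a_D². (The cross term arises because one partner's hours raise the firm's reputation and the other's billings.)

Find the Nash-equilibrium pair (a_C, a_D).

Expanding Chen's payoff: 214a_C + 2a_Da_C − 2a_C².
∂π/∂a_C = 214 + 2a_D − 4a_C = 0, so a_C = 53.5 + 0.5a_D.
Likewise for Díaz: a_D = 69 + (2/3)a_C.
Solving the two reaction functions simultaneously: (1 − (0.5)(2/3))a_C = 53.5 + 0.5·69, so (2/3)a_C = 88 and a_C = 132.
Then a_D = 69 + (2/3)·132 = 157.

132, 157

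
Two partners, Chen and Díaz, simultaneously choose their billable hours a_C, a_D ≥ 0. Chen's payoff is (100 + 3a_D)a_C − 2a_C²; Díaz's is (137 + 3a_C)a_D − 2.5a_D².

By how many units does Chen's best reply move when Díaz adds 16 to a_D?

12

Expanding Chen's payoff: 100a_C + 3a_Da_C − 2a_C².
∂π/∂a_C = 100 + 3a_D − 4a_C = 0, so a_C = 25 + 0.75a_D.
The reaction-function slope is 0.75, so a 16-unit rise in a_D moves a_C by 0.75 × 16 = 12. Chen's best response rises — the actions are strategic complements.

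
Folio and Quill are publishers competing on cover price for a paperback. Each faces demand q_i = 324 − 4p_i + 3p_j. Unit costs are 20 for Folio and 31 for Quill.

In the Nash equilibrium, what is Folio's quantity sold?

Folio's profit: π = (p_{Folio} − 20)(324 − 4p_{Folio} + 3p_{Quill}).
∂π/∂p_{Folio} = 404 − 8p_{Folio} + 3p_{Quill} = 0 ⇒ p_{Folio} = 50.5 + 0.375p_{Quill}.
Similarly p_{Quill} = 56 + 0.375p_{Folio}.
Substituting the second reaction function into the first: p_{Folio} = 50.5 + 0.375(56 + 0.375p_{Folio}), which gives (55/64)p_{Folio} = 71.5 ⇒ p_{Folio} = 83.2.
Then p_{Quill} = 56 + 0.375·83.2 = 87.2.
q_{Folio} = 324 − 4·83.2 + 3·87.2 = 252.8.

252.8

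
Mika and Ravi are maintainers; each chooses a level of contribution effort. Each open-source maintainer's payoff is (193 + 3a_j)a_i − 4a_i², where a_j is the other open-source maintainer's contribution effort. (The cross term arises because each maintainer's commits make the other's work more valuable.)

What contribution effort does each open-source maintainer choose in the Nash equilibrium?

38.6

Mika's payoff is (193 + 3a_R)a_M − 4a_M².
∂π/∂a_M = 193 + 3a_R − 8a_M = 0, so a_M = 24.125 + 0.375a_R.
By symmetry a_R = a_M; substituting into the reaction function, 0.625a_M = 24.125 and a_M = 38.6.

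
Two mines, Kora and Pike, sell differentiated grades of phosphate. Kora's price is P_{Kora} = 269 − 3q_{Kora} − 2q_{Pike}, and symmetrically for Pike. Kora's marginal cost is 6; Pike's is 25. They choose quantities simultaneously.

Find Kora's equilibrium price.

Mine Kora's profit: π = q_{Kora}(269 − 3q_{Kora} − 2q_{Pike}) − 6q_{Kora}.
∂π/∂q_{Kora} = 263 − 6q_{Kora} − 2q_{Pike} = 0 ⇒ q_{Kora} = 263/6 − (1/3)q_{Pike}.
Similarly q_{Pike} = 122/3 − (1/3)q_{Kora}.
Solving the two reaction functions simultaneously: (1 − (−1/3)(−1/3))q_{Kora} = 263/6 − (1/3)·(122/3), so (8/9)q_{Kora} = 545/18 and q_{Kora} = 34.0625.
Then q_{Pike} = 122/3 − (1/3)·34.0625 = 29.3125.
P_{Kora} = 269 − 3·34.0625 − 2·29.3125 = 108.1875.

108.1875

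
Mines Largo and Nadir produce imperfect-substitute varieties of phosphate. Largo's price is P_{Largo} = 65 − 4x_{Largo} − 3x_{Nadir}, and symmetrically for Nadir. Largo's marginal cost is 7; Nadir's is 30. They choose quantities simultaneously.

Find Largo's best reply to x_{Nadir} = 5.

5.375

Mine Largo's profit: π = x_{Largo}(65 − 4x_{Largo} − 3x_{Nadir}) − 7x_{Largo}.
∂π/∂x_{Largo} = 58 − 8x_{Largo} − 3x_{Nadir} = 0 ⇒ x_{Largo} = 7.25 − 0.375x_{Nadir}.
At x_{Nadir} = 5: x_{Largo} = 7.25 − 0.375·5 = 5.375.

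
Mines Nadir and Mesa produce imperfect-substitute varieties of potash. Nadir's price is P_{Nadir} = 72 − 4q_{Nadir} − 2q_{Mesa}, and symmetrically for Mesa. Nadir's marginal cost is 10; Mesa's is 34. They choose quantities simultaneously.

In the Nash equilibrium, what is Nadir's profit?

Mine Nadir's profit: π = q_{Nadir}(72 − 4q_{Nadir} − 2q_{Mesa}) − 10q_{Nadir}.
∂π/∂q_{Nadir} = 62 − 8q_{Nadir} − 2q_{Mesa} = 0 ⇒ q_{Nadir} = 7.75 − 0.25q_{Mesa}.
Similarly q_{Mesa} = 4.75 − 0.25q_{Nadir}.
Plugging q_{Mesa} into Nadir's best response: q_{Nadir} = 7.75 − 0.25(4.75 − 0.25q_{Nadir}) ⇒ 0.9375q_{Nadir} = 6.5625, so q_{Nadir} = 7.
Then q_{Mesa} = 4.75 − 0.25·7 = 3.
P_{Nadir} = 72 − 4·7 − 2·3 = 38.
Profit = (38 − 10)·7 = 196.

196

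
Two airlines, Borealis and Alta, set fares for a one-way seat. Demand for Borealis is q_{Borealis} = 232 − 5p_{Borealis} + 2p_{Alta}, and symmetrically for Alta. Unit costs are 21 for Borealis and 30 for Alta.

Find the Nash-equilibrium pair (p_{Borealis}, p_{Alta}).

43.0625, 46.8125

Borealis's profit: π = (p_{Borealis} − 21)(232 − 5p_{Borealis} + 2p_{Alta}).
∂π/∂p_{Borealis} = 337 − 10p_{Borealis} + 2p_{Alta} = 0 ⇒ p_{Borealis} = 33.7 + 0.2p_{Alta}.
Similarly p_{Alta} = 38.2 + 0.2p_{Borealis}.
Plugging p_{Alta} into Borealis's best response: p_{Borealis} = 33.7 + 0.2(38.2 + 0.2p_{Borealis}) ⇒ 0.96p_{Borealis} = 41.34, so p_{Borealis} = 43.0625.
Then p_{Alta} = 38.2 + 0.2·43.0625 = 46.8125.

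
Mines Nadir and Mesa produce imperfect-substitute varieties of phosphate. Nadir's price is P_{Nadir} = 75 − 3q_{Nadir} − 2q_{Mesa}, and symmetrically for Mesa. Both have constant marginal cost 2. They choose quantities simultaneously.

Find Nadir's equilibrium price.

29.375

Mine Nadir's profit: π = q_{Nadir}(75 − 3q_{Nadir} − 2q_{Mesa}) − 2q_{Nadir}.
∂π/∂q_{Nadir} = 73 − 6q_{Nadir} − 2q_{Mesa} = 0 ⇒ q_{Nadir} = 73/6 − (1/3)q_{Mesa}.
Setting q_{Nadir} = q_{Mesa} in the reaction function: q_{Nadir} = 73/6 − (1/3)q_{Nadir}, so q_{Nadir} = (73/6) / (4/3) = 9.125.
P_{Nadir} = 75 − 3·9.125 − 2·9.125 = 29.375.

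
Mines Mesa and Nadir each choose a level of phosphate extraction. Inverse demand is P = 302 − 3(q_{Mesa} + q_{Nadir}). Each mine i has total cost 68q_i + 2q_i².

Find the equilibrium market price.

Mine Mesa's profit: π = q_{Mesa}(302 − 3(q_{Mesa} + q_{Nadir})) − 68q_{Mesa} − 2q_{Mesa}².
∂π/∂q_{Mesa} = 234 − 10q_{Mesa} − 3q_{Nadir} = 0, so q_{Mesa} = 23.4 − 0.3q_{Nadir}.
The game is symmetric, so in equilibrium q_{Nadir} = q_{Mesa}: the reaction function gives 1.3q_{Mesa} = 23.4, hence q_{Mesa} = 18.
Equilibrium price: P = 302 − 3·36 = 194.

194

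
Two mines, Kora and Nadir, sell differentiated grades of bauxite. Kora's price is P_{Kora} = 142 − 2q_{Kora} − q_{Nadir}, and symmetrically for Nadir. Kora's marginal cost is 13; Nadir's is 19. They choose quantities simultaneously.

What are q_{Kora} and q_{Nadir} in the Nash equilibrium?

26.2, 24.2

Mine Kora's profit: π = q_{Kora}(142 − 2q_{Kora} − q_{Nadir}) − 13q_{Kora}.
∂π/∂q_{Kora} = 129 − 4q_{Kora} − q_{Nadir} = 0 ⇒ q_{Kora} = 32.25 − 0.25q_{Nadir}.
Similarly q_{Nadir} = 30.75 − 0.25q_{Kora}.
Substituting the second reaction function into the first: q_{Kora} = 32.25 − 0.25(30.75 − 0.25q_{Kora}), which gives 0.9375q_{Kora} = 24.5625 ⇒ q_{Kora} = 26.2.
Then q_{Nadir} = 30.75 − 0.25·26.2 = 24.2.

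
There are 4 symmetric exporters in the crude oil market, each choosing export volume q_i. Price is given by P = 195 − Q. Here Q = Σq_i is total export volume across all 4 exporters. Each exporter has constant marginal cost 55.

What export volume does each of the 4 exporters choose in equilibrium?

A representative exporter's profit is π_i = q_i(195 − Q) − 55q_i, with Q = q_i + Σ_{j≠i} q_j.
First-order condition: 140 − 2q_i − Σ_{j≠i} q_j = 0.
Imposing symmetry (q_j = q for all j) turns Σ_{j≠i} q_j into 3q, so 140 = 5q and q = 28.

28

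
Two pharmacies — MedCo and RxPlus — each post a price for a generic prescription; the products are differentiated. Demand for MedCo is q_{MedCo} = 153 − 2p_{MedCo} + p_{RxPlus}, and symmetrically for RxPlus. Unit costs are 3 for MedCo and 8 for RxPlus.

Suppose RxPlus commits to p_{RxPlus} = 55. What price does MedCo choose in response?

MedCo's profit: π = (p_{MedCo} − 3)(153 − 2p_{MedCo} + p_{RxPlus}).
∂π/∂p_{MedCo} = 159 − 4p_{MedCo} + p_{RxPlus} = 0 ⇒ p_{MedCo} = 39.75 + 0.25p_{RxPlus}.
At p_{RxPlus} = 55: p_{MedCo} = 39.75 + 0.25·55 = 53.5.

53.5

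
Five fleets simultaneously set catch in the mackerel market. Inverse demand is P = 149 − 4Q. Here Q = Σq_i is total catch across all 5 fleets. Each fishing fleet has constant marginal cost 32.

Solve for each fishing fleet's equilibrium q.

A representative fishing fleet's profit is π_i = q_i(149 − 4Q) − 32q_i, with Q = q_i + Σ_{j≠i} q_j.
First-order condition: 117 − 8q_i − 4Σ_{j≠i} q_j = 0.
With identical fishing fleets, set every q_j = q: then 117 − 8q − 16q = 0, i.e. q = 117/24 = 4.875.

4.875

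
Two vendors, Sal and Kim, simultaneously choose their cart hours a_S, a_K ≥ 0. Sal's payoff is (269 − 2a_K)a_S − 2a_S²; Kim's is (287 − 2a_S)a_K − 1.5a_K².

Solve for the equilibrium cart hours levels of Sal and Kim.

Expanding Sal's payoff: 269a_S − 2a_Ka_S − 2a_S².
∂π/∂a_S = 269 − 2a_K − 4a_S = 0, so a_S = 67.25 − 0.5a_K.
Likewise for Kim: a_K = 287/3 − (2/3)a_S.
Substituting the second reaction function into the first: a_S = 67.25 − 0.5(287/3 − (2/3)a_S), which gives (2/3)a_S = 233/12 ⇒ a_S = 29.125.
Then a_K = 287/3 − (2/3)·29.125 = 76.25.

29.125, 76.25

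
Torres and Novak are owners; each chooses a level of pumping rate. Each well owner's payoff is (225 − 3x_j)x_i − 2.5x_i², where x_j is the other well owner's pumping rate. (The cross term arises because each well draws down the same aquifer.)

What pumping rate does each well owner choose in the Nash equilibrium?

28.125

Torres's payoff is (225 − 3x_N)x_T − 2.5x_T².
∂π/∂x_T = 225 − 3x_N − 5x_T = 0, so x_T = 45 − 0.6x_N.
The game is symmetric, so in equilibrium x_N = x_T: the reaction function gives 1.6x_T = 45, hence x_T = 28.125.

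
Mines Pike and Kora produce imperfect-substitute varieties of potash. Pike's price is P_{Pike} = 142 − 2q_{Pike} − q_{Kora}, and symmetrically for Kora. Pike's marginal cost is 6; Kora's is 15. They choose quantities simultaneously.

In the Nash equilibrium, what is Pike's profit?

Mine Pike's profit: π = q_{Pike}(142 − 2q_{Pike} − q_{Kora}) − 6q_{Pike}.
∂π/∂q_{Pike} = 136 − 4q_{Pike} − q_{Kora} = 0 ⇒ q_{Pike} = 34 − 0.25q_{Kora}.
Similarly q_{Kora} = 31.75 − 0.25q_{Pike}.
Solving the two reaction functions simultaneously: (1 − (−0.25)(−0.25))q_{Pike} = 34 − 0.25·31.75, so 0.9375q_{Pike} = 26.0625 and q_{Pike} = 27.8.
Then q_{Kora} = 31.75 − 0.25·27.8 = 24.8.
P_{Pike} = 142 − 2·27.8 − 24.8 = 61.6.
Profit = (61.6 − 6)·27.8 = 1545.68.

1545.68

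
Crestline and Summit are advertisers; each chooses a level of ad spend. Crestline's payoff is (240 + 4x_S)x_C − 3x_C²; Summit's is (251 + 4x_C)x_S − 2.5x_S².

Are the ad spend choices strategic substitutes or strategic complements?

strategic complements

Expanding Crestline's payoff: 240x_C + 4x_Sx_C − 3x_C².
∂π/∂x_C = 240 + 4x_S − 6x_C = 0, so x_C = 40 + (2/3)x_S.
The best-response slope dx_C/dx_S = 2/3 > 0: the reaction function is upward-sloping, so the choices are strategic complements.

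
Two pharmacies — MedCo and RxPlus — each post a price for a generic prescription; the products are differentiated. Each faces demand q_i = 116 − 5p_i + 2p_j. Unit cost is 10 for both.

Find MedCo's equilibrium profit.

577.8125

MedCo's profit: π = (p_{MedCo} − 10)(116 − 5p_{MedCo} + 2p_{RxPlus}).
∂π/∂p_{MedCo} = 166 − 10p_{MedCo} + 2p_{RxPlus} = 0 ⇒ p_{MedCo} = 16.6 + 0.2p_{RxPlus}.
Setting p_{MedCo} = p_{RxPlus} in the reaction function: p_{MedCo} = 16.6 + 0.2p_{MedCo}, so p_{MedCo} = 16.6 / 0.8 = 20.75.
q_{MedCo} = 116 − 5·20.75 + 2·20.75 = 53.75.
Profit = (20.75 − 10)·53.75 = 577.8125.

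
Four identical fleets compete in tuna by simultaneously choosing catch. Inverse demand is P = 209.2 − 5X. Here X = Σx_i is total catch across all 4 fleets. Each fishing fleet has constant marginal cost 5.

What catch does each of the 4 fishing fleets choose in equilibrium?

A representative fishing fleet's profit is π_i = x_i(209.2 − 5X) − 5x_i, with X = x_i + Σ_{j≠i} x_j.
First-order condition: 204.2 − 10x_i − 5Σ_{j≠i} x_j = 0.
In a symmetric equilibrium every fishing fleet chooses the same x, so Σ_{j≠i} x_j = 3x. The condition becomes 204.2 − 25x = 0, giving x = 204.2/25 = 8.168.

8.168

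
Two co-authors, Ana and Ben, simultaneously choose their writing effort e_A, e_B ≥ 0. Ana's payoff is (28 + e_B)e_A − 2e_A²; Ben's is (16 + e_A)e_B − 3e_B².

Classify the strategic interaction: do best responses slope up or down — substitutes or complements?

strategic complements

Expanding Ana's payoff: 28e_A + e_Be_A − 2e_A².
∂π/∂e_A = 28 + e_B − 4e_A = 0, so e_A = 7 + 0.25e_B.
The best-response slope de_A/de_B = 0.25 > 0: the reaction function is upward-sloping, so the choices are strategic complements.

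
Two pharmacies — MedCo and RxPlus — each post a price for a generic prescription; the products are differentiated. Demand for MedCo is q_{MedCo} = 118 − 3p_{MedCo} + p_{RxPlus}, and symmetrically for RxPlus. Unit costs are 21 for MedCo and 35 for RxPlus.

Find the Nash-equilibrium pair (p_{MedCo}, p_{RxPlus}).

37.4, 43.4

MedCo's profit: π = (p_{MedCo} − 21)(118 − 3p_{MedCo} + p_{RxPlus}).
∂π/∂p_{MedCo} = 181 − 6p_{MedCo} + p_{RxPlus} = 0 ⇒ p_{MedCo} = 181/6 + (1/6)p_{RxPlus}.
Similarly p_{RxPlus} = 223/6 + (1/6)p_{MedCo}.
Substituting the second reaction function into the first: p_{MedCo} = 181/6 + (1/6)(223/6 + (1/6)p_{MedCo}), which gives (35/36)p_{MedCo} = 1309/36 ⇒ p_{MedCo} = 37.4.
Then p_{RxPlus} = 223/6 + (1/6)·37.4 = 43.4.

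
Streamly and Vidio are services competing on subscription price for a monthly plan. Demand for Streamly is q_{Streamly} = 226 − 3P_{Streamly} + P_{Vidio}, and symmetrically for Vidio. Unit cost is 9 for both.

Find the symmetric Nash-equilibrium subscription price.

50.6

Streamly's profit: π = (P_{Streamly} − 9)(226 − 3P_{Streamly} + P_{Vidio}).
∂π/∂P_{Streamly} = 253 − 6P_{Streamly} + P_{Vidio} = 0 ⇒ P_{Streamly} = 253/6 + (1/6)P_{Vidio}.
By symmetry P_{Vidio} = P_{Streamly}; substituting into the reaction function, (5/6)P_{Streamly} = 253/6 and P_{Streamly} = 50.6.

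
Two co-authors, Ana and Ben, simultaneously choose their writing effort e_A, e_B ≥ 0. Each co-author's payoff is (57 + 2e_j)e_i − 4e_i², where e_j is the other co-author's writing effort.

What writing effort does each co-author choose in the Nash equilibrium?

9.5

Ana's payoff is (57 + 2e_B)e_A − 4e_A².
∂π/∂e_A = 57 + 2e_B − 8e_A = 0, so e_A = 7.125 + 0.25e_B.
By symmetry e_B = e_A; substituting into the reaction function, 0.75e_A = 7.125 and e_A = 9.5.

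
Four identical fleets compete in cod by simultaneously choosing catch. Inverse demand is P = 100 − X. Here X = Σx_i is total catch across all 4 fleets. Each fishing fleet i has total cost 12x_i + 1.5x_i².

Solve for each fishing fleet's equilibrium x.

A representative fishing fleet's profit is π_i = x_i(100 − X) − 12x_i − 1.5x_i², with X = x_i + Σ_{j≠i} x_j.
First-order condition: 88 − 5x_i − Σ_{j≠i} x_j = 0.
In a symmetric equilibrium every fishing fleet chooses the same x, so Σ_{j≠i} x_j = 3x. The condition becomes 88 − 8x = 0, giving x = 88/8 = 11.

11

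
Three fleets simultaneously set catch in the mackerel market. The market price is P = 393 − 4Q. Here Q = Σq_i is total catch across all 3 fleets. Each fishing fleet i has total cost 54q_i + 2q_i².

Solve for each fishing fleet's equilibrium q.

A representative fishing fleet's profit is π_i = q_i(393 − 4Q) − 54q_i − 2q_i², with Q = q_i + Σ_{j≠i} q_j.
First-order condition: 339 − 12q_i − 4Σ_{j≠i} q_j = 0.
In a symmetric equilibrium every fishing fleet chooses the same q, so Σ_{j≠i} q_j = 2q. The condition becomes 339 − 20q = 0, giving q = 339/20 = 16.95.

16.95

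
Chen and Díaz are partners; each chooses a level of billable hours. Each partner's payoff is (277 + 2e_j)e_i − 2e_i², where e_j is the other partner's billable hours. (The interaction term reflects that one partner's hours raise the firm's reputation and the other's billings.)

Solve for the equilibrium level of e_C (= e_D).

138.5

Chen's payoff is (277 + 2e_D)e_C − 2e_C².
∂π/∂e_C = 277 + 2e_D − 4e_C = 0, so e_C = 69.25 + 0.5e_D.
By symmetry e_D = e_C; substituting into the reaction function, 0.5e_C = 69.25 and e_C = 138.5.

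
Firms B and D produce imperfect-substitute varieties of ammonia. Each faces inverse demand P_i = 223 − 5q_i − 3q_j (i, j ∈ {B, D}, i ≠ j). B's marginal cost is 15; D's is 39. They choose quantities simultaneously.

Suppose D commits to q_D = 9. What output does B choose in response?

18.1

Firm B's profit: π = q_B(223 − 5q_B − 3q_D) − 15q_B.
∂π/∂q_B = 208 − 10q_B − 3q_D = 0 ⇒ q_B = 20.8 − 0.3q_D.
At q_D = 9: q_B = 20.8 − 0.3·9 = 18.1.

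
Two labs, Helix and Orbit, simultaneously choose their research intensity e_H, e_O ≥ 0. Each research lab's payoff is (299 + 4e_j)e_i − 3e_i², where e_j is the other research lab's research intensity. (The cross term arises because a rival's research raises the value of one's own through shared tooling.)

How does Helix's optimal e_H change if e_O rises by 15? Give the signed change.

Helix's payoff is (299 + 4e_O)e_H − 3e_H².
∂π/∂e_H = 299 + 4e_O − 6e_H = 0, so e_H = 299/6 + (2/3)e_O.
The reaction-function slope is 2/3, so a 15-unit rise in e_O moves e_H by 2/3 × 15 = 10. Helix's best response rises — the actions are strategic complements.

10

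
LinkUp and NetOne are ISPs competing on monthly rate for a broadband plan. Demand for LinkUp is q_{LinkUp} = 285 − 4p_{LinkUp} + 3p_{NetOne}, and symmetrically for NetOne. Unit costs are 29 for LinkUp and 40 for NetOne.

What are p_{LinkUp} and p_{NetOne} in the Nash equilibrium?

LinkUp's profit: π = (p_{LinkUp} − 29)(285 − 4p_{LinkUp} + 3p_{NetOne}).
∂π/∂p_{LinkUp} = 401 − 8p_{LinkUp} + 3p_{NetOne} = 0 ⇒ p_{LinkUp} = 50.125 + 0.375p_{NetOne}.
Similarly p_{NetOne} = 55.625 + 0.375p_{LinkUp}.
Solving the two reaction functions simultaneously: (1 − (0.375)(0.375))p_{LinkUp} = 50.125 + 0.375·55.625, so (55/64)p_{LinkUp} = 4543/64 and p_{LinkUp} = 82.6.
Then p_{NetOne} = 55.625 + 0.375·82.6 = 86.6.

82.6, 86.6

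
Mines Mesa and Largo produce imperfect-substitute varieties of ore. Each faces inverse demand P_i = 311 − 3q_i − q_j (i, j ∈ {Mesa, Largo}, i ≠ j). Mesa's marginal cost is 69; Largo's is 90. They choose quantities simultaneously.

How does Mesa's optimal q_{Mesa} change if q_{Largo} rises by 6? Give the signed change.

-1

Mine Mesa's profit: π = q_{Mesa}(311 − 3q_{Mesa} − q_{Largo}) − 69q_{Mesa}.
∂π/∂q_{Mesa} = 242 − 6q_{Mesa} − q_{Largo} = 0 ⇒ q_{Mesa} = 121/3 − (1/6)q_{Largo}.
The reaction-function slope is −1/6, so a 6-unit rise in q_{Largo} moves q_{Mesa} by −1/6 × 6 = −1. Mesa's best response falls — the actions are strategic substitutes.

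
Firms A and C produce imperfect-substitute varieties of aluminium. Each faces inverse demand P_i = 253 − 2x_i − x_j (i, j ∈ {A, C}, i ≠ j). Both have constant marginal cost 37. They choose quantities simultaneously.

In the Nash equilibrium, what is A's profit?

3732.48

Firm A's profit: π = x_A(253 − 2x_A − x_C) − 37x_A.
∂π/∂x_A = 216 − 4x_A − x_C = 0 ⇒ x_A = 54 − 0.25x_C.
Setting x_A = x_C in the reaction function: x_A = 54 − 0.25x_A, so x_A = 54 / 1.25 = 43.2.
P_A = 253 − 2·43.2 − 43.2 = 123.4.
Profit = (123.4 − 37)·43.2 = 3732.48.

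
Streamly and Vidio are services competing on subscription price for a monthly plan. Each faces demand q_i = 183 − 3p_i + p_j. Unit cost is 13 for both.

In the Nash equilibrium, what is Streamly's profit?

2957.88

Streamly's profit: π = (p_{Streamly} − 13)(183 − 3p_{Streamly} + p_{Vidio}).
∂π/∂p_{Streamly} = 222 − 6p_{Streamly} + p_{Vidio} = 0 ⇒ p_{Streamly} = 37 + (1/6)p_{Vidio}.
The game is symmetric, so in equilibrium p_{Vidio} = p_{Streamly}: the reaction function gives (5/6)p_{Streamly} = 37, hence p_{Streamly} = 44.4.
q_{Streamly} = 183 − 3·44.4 + 44.4 = 94.2.
Profit = (44.4 − 13)·94.2 = 2957.88.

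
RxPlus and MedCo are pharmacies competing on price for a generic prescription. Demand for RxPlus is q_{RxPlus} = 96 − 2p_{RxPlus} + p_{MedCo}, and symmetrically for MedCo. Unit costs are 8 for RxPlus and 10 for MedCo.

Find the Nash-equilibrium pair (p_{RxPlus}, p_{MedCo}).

RxPlus's profit: π = (p_{RxPlus} − 8)(96 − 2p_{RxPlus} + p_{MedCo}).
∂π/∂p_{RxPlus} = 112 − 4p_{RxPlus} + p_{MedCo} = 0 ⇒ p_{RxPlus} = 28 + 0.25p_{MedCo}.
Similarly p_{MedCo} = 29 + 0.25p_{RxPlus}.
Plugging p_{MedCo} into RxPlus's best response: p_{RxPlus} = 28 + 0.25(29 + 0.25p_{RxPlus}) ⇒ 0.9375p_{RxPlus} = 35.25, so p_{RxPlus} = 37.6.
Then p_{MedCo} = 29 + 0.25·37.6 = 38.4.

37.6, 38.4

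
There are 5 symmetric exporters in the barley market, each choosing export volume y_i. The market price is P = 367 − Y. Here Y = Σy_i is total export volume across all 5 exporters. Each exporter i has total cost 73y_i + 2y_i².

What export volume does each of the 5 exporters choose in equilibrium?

29.4

A representative exporter's profit is π_i = y_i(367 − Y) − 73y_i − 2y_i², with Y = y_i + Σ_{j≠i} y_j.
First-order condition: 294 − 6y_i − Σ_{j≠i} y_j = 0.
In a symmetric equilibrium every exporter chooses the same y, so Σ_{j≠i} y_j = 4y. The condition becomes 294 − 10y = 0, giving y = 294/10 = 29.4.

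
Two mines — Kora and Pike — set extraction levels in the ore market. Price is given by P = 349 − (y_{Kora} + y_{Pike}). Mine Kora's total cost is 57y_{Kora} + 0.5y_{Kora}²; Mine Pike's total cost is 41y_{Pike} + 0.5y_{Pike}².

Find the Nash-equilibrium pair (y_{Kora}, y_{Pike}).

71, 79

Mine Kora's profit: π = y_{Kora}(349 − (y_{Kora} + y_{Pike})) − 57y_{Kora} − 0.5y_{Kora}².
∂π/∂y_{Kora} = 292 − 3y_{Kora} − y_{Pike} = 0, so y_{Kora} = 292/3 − (1/3)y_{Pike}.
By the same steps for Pike: y_{Pike} = 308/3 − (1/3)y_{Kora}.
Substituting the second reaction function into the first: y_{Kora} = 292/3 − (1/3)(308/3 − (1/3)y_{Kora}), which gives (8/9)y_{Kora} = 568/9 ⇒ y_{Kora} = 71.
Then y_{Pike} = 308/3 − (1/3)·71 = 79.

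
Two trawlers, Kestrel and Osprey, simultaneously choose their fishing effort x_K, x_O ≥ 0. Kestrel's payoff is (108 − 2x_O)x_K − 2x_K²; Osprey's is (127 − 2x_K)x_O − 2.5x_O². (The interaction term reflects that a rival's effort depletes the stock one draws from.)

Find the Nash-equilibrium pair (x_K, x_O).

Expanding Kestrel's payoff: 108x_K − 2x_Ox_K − 2x_K².
∂π/∂x_K = 108 − 2x_O − 4x_K = 0, so x_K = 27 − 0.5x_O.
Likewise for Osprey: x_O = 25.4 − 0.4x_K.
Solving the two reaction functions simultaneously: (1 − (−0.5)(−0.4))x_K = 27 − 0.5·25.4, so 0.8x_K = 14.3 and x_K = 17.875.
Then x_O = 25.4 − 0.4·17.875 = 18.25.

17.875, 18.25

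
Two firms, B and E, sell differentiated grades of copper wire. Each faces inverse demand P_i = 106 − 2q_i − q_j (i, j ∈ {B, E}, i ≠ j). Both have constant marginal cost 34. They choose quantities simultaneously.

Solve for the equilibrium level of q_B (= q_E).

Firm B's profit: π = q_B(106 − 2q_B − q_E) − 34q_B.
∂π/∂q_B = 72 − 4q_B − q_E = 0 ⇒ q_B = 18 − 0.25q_E.
The game is symmetric, so in equilibrium q_E = q_B: the reaction function gives 1.25q_B = 18, hence q_B = 14.4.

14.4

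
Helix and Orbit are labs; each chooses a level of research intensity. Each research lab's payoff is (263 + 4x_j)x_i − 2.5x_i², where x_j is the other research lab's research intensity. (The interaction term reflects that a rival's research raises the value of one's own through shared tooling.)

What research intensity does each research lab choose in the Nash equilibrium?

Helix's payoff is (263 + 4x_O)x_H − 2.5x_H².
∂π/∂x_H = 263 + 4x_O − 5x_H = 0, so x_H = 52.6 + 0.8x_O.
By symmetry x_O = x_H; substituting into the reaction function, 0.2x_H = 52.6 and x_H = 263.

263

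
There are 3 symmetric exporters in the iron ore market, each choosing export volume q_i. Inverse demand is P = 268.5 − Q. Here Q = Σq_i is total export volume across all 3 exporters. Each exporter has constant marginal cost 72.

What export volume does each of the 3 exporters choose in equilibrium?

A representative exporter's profit is π_i = q_i(268.5 − Q) − 72q_i, with Q = q_i + Σ_{j≠i} q_j.
First-order condition: 196.5 − 2q_i − Σ_{j≠i} q_j = 0.
In a symmetric equilibrium every exporter chooses the same q, so Σ_{j≠i} q_j = 2q. The condition becomes 196.5 − 4q = 0, giving q = 196.5/4 = 49.125.

49.125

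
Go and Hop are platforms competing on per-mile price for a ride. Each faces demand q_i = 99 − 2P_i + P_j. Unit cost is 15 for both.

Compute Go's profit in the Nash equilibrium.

1568

Go's profit: π = (P_{Go} − 15)(99 − 2P_{Go} + P_{Hop}).
∂π/∂P_{Go} = 129 − 4P_{Go} + P_{Hop} = 0 ⇒ P_{Go} = 32.25 + 0.25P_{Hop}.
By symmetry P_{Hop} = P_{Go}; substituting into the reaction function, 0.75P_{Go} = 32.25 and P_{Go} = 43.
q_{Go} = 99 − 2·43 + 43 = 56.
Profit = (43 − 15)·56 = 1568.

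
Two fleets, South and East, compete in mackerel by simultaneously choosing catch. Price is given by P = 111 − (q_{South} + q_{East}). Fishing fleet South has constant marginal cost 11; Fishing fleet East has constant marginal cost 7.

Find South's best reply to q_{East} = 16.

42

Fishing fleet South's profit: π = q_{South}(111 − (q_{South} + q_{East})) − 11q_{South}.
∂π/∂q_{South} = 100 − 2q_{South} − q_{East} = 0, so q_{South} = 50 − 0.5q_{East}.
At q_{East} = 16: q_{South} = 50 − 0.5·16 = 42.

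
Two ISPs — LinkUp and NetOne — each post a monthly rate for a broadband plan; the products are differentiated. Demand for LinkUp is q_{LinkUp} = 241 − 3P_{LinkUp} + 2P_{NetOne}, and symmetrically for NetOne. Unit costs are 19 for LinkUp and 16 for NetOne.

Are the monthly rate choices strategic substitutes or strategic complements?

strategic complements

LinkUp's profit: π = (P_{LinkUp} − 19)(241 − 3P_{LinkUp} + 2P_{NetOne}).
∂π/∂P_{LinkUp} = 298 − 6P_{LinkUp} + 2P_{NetOne} = 0 ⇒ P_{LinkUp} = 149/3 + (1/3)P_{NetOne}.
The best-response slope dP_{LinkUp}/dP_{NetOne} = 1/3 > 0: the reaction function is upward-sloping, so the choices are strategic complements.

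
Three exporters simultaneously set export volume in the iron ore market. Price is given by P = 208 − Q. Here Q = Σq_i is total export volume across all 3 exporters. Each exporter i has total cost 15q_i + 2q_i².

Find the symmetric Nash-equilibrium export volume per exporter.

A representative exporter's profit is π_i = q_i(208 − Q) − 15q_i − 2q_i², with Q = q_i + Σ_{j≠i} q_j.
First-order condition: 193 − 6q_i − Σ_{j≠i} q_j = 0.
In a symmetric equilibrium every exporter chooses the same q, so Σ_{j≠i} q_j = 2q. The condition becomes 193 − 8q = 0, giving q = 193/8 = 24.125.

24.125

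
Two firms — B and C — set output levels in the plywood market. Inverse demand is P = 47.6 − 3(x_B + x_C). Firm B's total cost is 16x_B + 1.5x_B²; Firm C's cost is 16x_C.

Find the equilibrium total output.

6.32

Firm B's profit: π = x_B(47.6 − 3(x_B + x_C)) − 16x_B − 1.5x_B².
∂π/∂x_B = 31.6 − 9x_B − 3x_C = 0, so x_B = 158/45 − (1/3)x_C.
For C: ∂π/∂x_C = 31.6 − 6x_C − 3x_B = 0 ⇒ x_C = 79/15 − 0.5x_B.
Substituting the second reaction function into the first: x_B = 158/45 − (1/3)(79/15 − 0.5x_B), which gives (5/6)x_B = 79/45 ⇒ x_B = 158/75.
Then x_C = 79/15 − 0.5·(158/75) = 316/75.
Total output: 158/75 + 316/75 = 6.32.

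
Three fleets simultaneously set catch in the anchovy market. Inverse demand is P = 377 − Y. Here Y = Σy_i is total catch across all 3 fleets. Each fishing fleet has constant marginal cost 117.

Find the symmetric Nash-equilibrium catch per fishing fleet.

A representative fishing fleet's profit is π_i = y_i(377 − Y) − 117y_i, with Y = y_i + Σ_{j≠i} y_j.
First-order condition: 260 − 2y_i − Σ_{j≠i} y_j = 0.
In a symmetric equilibrium every fishing fleet chooses the same y, so Σ_{j≠i} y_j = 2y. The condition becomes 260 − 4y = 0, giving y = 260/4 = 65.

65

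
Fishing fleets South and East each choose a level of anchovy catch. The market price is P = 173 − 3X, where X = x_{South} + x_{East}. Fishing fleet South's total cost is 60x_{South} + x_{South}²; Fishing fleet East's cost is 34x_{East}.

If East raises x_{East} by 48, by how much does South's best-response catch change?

-18

Fishing fleet South's profit: π = x_{South}(173 − 3(x_{South} + x_{East})) − 60x_{South} − x_{South}².
∂π/∂x_{South} = 113 − 8x_{South} − 3x_{East} = 0, so x_{South} = 14.125 − 0.375x_{East}.
The reaction-function slope is −0.375, so a 48-unit rise in x_{East} moves x_{South} by −0.375 × 48 = −18. South's best response falls — the actions are strategic substitutes.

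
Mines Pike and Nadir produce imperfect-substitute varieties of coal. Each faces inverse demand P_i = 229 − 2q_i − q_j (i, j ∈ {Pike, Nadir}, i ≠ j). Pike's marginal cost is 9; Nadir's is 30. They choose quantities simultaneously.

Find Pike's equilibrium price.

Mine Pike's profit: π = q_{Pike}(229 − 2q_{Pike} − q_{Nadir}) − 9q_{Pike}.
∂π/∂q_{Pike} = 220 − 4q_{Pike} − q_{Nadir} = 0 ⇒ q_{Pike} = 55 − 0.25q_{Nadir}.
Similarly q_{Nadir} = 49.75 − 0.25q_{Pike}.
Solving the two reaction functions simultaneously: (1 − (−0.25)(−0.25))q_{Pike} = 55 − 0.25·49.75, so 0.9375q_{Pike} = 42.5625 and q_{Pike} = 45.4.
Then q_{Nadir} = 49.75 − 0.25·45.4 = 38.4.
P_{Pike} = 229 − 2·45.4 − 38.4 = 99.8.

99.8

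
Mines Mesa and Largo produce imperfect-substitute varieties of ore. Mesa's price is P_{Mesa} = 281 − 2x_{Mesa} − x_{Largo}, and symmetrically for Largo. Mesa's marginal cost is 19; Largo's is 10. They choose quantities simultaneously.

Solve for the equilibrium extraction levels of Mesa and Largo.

Mine Mesa's profit: π = x_{Mesa}(281 − 2x_{Mesa} − x_{Largo}) − 19x_{Mesa}.
∂π/∂x_{Mesa} = 262 − 4x_{Mesa} − x_{Largo} = 0 ⇒ x_{Mesa} = 65.5 − 0.25x_{Largo}.
Similarly x_{Largo} = 67.75 − 0.25x_{Mesa}.
Solving the two reaction functions simultaneously: (1 − (−0.25)(−0.25))x_{Mesa} = 65.5 − 0.25·67.75, so 0.9375x_{Mesa} = 48.5625 and x_{Mesa} = 51.8.
Then x_{Largo} = 67.75 − 0.25·51.8 = 54.8.

51.8, 54.8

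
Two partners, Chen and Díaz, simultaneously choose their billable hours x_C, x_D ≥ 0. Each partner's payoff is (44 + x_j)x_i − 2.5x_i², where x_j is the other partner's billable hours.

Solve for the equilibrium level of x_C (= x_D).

11

Chen's payoff is (44 + x_D)x_C − 2.5x_C².
∂π/∂x_C = 44 + x_D − 5x_C = 0, so x_C = 8.8 + 0.2x_D.
The game is symmetric, so in equilibrium x_D = x_C: the reaction function gives 0.8x_C = 8.8, hence x_C = 11.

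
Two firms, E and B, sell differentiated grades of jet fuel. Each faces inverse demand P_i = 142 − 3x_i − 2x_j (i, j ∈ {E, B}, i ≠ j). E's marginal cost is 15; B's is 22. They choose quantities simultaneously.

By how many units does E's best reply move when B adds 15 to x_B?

Firm E's profit: π = x_E(142 − 3x_E − 2x_B) − 15x_E.
∂π/∂x_E = 127 − 6x_E − 2x_B = 0 ⇒ x_E = 127/6 − (1/3)x_B.
The reaction-function slope is −1/3, so a 15-unit rise in x_B moves x_E by −1/3 × 15 = −5. E's best response falls — the actions are strategic substitutes.

-5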